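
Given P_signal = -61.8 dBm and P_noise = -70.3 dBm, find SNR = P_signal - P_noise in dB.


SNR = -61.8 - (-70.3) = 8.5 dB

8.5 dB


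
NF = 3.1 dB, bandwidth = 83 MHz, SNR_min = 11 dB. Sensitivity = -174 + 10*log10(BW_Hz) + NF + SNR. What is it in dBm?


10*log10(83000000.0) = 79.19
S = -174 + 79.19 + 3.1 + 11 = -80.7 dBm

-80.7 dBm


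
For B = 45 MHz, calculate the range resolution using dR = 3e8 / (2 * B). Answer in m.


dR = 3e8 / (2 * 45000000.0) = 3.33 m

3.33 m


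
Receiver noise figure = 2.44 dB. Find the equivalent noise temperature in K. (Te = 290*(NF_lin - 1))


NF_lin = 10^(2.44/10) = 1.753881
Te = 290 * (1.753881 - 1) = 218.6 K

218.6 K


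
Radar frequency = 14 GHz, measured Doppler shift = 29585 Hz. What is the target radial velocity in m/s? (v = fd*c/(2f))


v = 29585 * 3e8 / (2 * 14000000000.0) = 317.0 m/s

317.0 m/s


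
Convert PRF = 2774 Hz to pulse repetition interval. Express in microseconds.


PRI = 1/2774 = 0.0003604903 s = 360.5 us

360.5 us


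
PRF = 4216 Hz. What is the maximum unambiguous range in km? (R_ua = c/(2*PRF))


R_ua = 3e8 / (2 * 4216) = 35578.7 m = 35.6 km

35.6 km


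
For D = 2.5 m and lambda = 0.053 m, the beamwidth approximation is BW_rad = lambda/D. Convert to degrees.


BW_rad = 0.053 / 2.5 = 0.0212
BW_deg = 1.21 degrees

1.21 degrees


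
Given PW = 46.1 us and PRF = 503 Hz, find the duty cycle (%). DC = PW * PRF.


DC = 46.1e-6 * 503 * 100 = 2.32%

2.32%


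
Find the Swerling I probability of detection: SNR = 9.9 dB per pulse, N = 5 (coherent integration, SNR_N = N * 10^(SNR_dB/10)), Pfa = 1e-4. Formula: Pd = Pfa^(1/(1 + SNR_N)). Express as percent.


SNR_lin = 10^(9.9/10) = 9.77237
SNR_N = 5 * 9.77237 = 48.86185
1/(1 + SNR_N) = 1/49.86185 = 0.0200554
Pd = (1e-4)^0.0200554 = 0.83134
Pd = 83.1%

83.1%


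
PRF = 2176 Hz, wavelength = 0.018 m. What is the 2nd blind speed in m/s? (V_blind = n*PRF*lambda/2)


V_blind = 2 * 2176 * 0.018 / 2 = 39.2 m/s

39.2 m/s


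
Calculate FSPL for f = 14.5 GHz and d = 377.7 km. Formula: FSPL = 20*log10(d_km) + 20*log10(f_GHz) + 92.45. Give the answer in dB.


20*log10(377.7) = 51.54
20*log10(14.5) = 23.23
FSPL = 167.2 dB

167.2 dB


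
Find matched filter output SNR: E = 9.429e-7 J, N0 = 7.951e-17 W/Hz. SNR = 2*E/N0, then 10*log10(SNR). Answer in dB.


SNR_lin = 2 * 9.429e-7 / 7.951e-17 = 2.372e10
SNR_dB = 10*log10(2.372e10) = 103.8 dB

103.8 dB


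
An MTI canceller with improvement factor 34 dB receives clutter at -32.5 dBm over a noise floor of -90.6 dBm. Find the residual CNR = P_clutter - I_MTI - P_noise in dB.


CNR = -32.5 - 34 - (-90.6) = 24.1 dB

24.1 dB


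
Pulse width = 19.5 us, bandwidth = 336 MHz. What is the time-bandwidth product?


TBP = 19.5 * 336 = 6552.0

6552.0


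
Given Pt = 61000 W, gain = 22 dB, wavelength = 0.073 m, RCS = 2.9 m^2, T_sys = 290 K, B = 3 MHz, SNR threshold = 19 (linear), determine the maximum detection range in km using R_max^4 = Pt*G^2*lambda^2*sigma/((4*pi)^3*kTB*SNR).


G_lin = 10^(22/10) = 158.489319
R^4 = 61000 * 158.489319^2 * 0.073^2 * 2.9 / ((4*pi)^3 * 1.38e-23 * 290 * 3000000.0 * 19)
R^4 = 5.23109e16 m^4
R_max = (5.23109e16)^(1/4) = 15123.4 m = 15.1 km

15.1 km


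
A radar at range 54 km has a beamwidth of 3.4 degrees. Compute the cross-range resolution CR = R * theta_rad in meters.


BW_rad = 0.059341195
CR = 54000 * 0.059341195 = 3204.4 m

3204.4 m


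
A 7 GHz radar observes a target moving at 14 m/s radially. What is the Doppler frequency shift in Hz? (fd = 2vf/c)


fd = 2 * 14 * 7000000000.0 / 3e8 = 653.3 Hz

653.3 Hz


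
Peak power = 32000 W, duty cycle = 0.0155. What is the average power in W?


P_avg = 32000 * 0.0155 = 496.0 W

496.0 W


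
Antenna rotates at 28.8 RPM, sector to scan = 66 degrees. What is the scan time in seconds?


t = 66 / (28.8 * 360) * 60 = 0.38 s

0.38 s


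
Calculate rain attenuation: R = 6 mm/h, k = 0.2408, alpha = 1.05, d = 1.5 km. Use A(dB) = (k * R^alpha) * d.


gamma = 0.2408 * 6^1.05 = 1.580212 dB/km
A = 1.580212 * 1.5 = 2.37 dB

2.37 dB


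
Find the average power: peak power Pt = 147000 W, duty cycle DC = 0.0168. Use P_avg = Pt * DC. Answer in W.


P_avg = 147000 * 0.0168 = 2469.6 W

2469.6 W


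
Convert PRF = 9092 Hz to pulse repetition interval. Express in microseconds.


PRI = 1/9092 = 0.0001099868 s = 110.0 us

110.0 us


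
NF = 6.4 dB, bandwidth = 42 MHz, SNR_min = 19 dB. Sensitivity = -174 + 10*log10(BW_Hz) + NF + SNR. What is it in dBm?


10*log10(42000000.0) = 76.23
S = -174 + 76.23 + 6.4 + 19 = -72.4 dBm

-72.4 dBm


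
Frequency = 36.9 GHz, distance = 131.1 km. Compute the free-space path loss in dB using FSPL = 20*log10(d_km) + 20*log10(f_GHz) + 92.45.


20*log10(131.1) = 42.35
20*log10(36.9) = 31.34
FSPL = 166.1 dB

166.1 dB


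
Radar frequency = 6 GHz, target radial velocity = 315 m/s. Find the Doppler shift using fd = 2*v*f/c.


fd = 2 * 315 * 6000000000.0 / 3e8 = 12600.0 Hz

12600.0 Hz


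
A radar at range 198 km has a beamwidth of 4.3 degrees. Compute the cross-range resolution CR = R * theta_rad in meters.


BW_rad = 0.075049158
CR = 198000 * 0.075049158 = 14859.7 m

14859.7 m


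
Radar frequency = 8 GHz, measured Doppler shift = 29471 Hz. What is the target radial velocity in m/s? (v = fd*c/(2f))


v = 29471 * 3e8 / (2 * 8000000000.0) = 552.6 m/s

552.6 m/s


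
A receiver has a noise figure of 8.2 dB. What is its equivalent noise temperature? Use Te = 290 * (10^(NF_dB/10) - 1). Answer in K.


NF_lin = 10^(8.2/10) = 6.606934
Te = 290 * (6.606934 - 1) = 1626.0 K

1626.0 K


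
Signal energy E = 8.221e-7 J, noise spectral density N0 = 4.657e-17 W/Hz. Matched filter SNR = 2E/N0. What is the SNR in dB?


SNR_lin = 2 * 8.221e-7 / 4.657e-17 = 3.531e10
SNR_dB = 10*log10(3.531e10) = 105.5 dB

105.5 dB


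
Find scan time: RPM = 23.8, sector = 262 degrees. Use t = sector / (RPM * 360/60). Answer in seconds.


t = 262 / (23.8 * 360) * 60 = 1.83 s

1.83 s


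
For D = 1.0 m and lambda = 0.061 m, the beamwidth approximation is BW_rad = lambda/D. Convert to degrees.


BW_rad = 0.061 / 1.0 = 0.061
BW_deg = 3.5 degrees

3.5 degrees


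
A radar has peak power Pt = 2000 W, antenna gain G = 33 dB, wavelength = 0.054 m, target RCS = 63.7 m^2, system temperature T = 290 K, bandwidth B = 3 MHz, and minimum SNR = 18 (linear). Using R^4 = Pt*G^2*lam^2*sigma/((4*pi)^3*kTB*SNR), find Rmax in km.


G_lin = 10^(33/10) = 1995.262315
R^4 = 2000 * 1995.262315^2 * 0.054^2 * 63.7 / ((4*pi)^3 * 1.38e-23 * 290 * 3000000.0 * 18)
R^4 = 3.44871e18 m^4
R_max = (3.44871e18)^(1/4) = 43093.7 m = 43.1 km

43.1 km


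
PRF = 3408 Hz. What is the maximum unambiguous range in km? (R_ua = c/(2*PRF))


R_ua = 3e8 / (2 * 3408) = 44014.1 m = 44.0 km

44.0 km


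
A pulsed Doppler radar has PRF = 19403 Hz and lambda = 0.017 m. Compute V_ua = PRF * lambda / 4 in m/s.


V_ua = 19403 * 0.017 / 4 = 82.5 m/s

82.5 m/s


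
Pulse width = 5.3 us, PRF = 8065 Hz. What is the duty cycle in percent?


DC = 5.3e-6 * 8065 * 100 = 4.27%

4.27%


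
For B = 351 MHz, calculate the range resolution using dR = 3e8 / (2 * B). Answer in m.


dR = 3e8 / (2 * 351000000.0) = 0.43 m

0.43 m


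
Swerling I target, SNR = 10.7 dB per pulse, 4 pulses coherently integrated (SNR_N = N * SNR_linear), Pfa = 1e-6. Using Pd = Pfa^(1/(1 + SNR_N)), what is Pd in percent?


SNR_lin = 10^(10.7/10) = 11.74898
SNR_N = 4 * 11.74898 = 46.99592
1/(1 + SNR_N) = 1/47.99592 = 0.0208351
Pd = (1e-6)^0.0208351 = 0.74988
Pd = 75.0%

75.0%


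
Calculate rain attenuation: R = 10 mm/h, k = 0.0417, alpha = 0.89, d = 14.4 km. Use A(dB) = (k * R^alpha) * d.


gamma = 0.0417 * 10^0.89 = 0.323695 dB/km
A = 0.323695 * 14.4 = 4.66 dB

4.66 dB


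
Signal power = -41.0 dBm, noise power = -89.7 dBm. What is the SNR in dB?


SNR = -41.0 - (-89.7) = 48.7 dB

48.7 dB


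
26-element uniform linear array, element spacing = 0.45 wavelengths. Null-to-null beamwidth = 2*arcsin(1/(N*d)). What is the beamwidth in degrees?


1/(N*d) = 1/(26*0.45) = 0.08547
BW = 2*arcsin(0.08547) = 9.8 degrees

9.8 degrees


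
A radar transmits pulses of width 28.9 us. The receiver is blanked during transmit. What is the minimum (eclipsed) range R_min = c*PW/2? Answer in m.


R_min = 3e8 * 28.9e-6 / 2 = 4335.0 m

4335.0 m


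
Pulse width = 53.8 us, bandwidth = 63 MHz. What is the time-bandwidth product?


TBP = 53.8 * 63 = 3389.4

3389.4


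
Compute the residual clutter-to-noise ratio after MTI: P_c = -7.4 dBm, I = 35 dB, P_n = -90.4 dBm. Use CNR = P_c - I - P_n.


CNR = -7.4 - 35 - (-90.4) = 48.0 dB

48.0 dB


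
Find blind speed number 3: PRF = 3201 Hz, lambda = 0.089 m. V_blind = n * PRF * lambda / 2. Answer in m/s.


V_blind = 3 * 3201 * 0.089 / 2 = 427.3 m/s

427.3 m/s


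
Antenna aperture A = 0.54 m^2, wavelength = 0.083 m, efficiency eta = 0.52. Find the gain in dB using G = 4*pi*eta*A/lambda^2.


G_linear = 4*pi*0.52*0.54/0.083^2 = 512.21
G_dB = 10*log10(512.21) = 27.1 dB

27.1 dB


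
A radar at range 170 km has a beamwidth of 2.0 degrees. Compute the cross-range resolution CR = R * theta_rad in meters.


BW_rad = 0.034906585
CR = 170000 * 0.034906585 = 5934.1 m

5934.1 m


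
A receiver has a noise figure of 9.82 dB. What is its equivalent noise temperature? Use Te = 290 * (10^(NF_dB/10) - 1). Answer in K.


NF_lin = 10^(9.82/10) = 9.594006
Te = 290 * (9.594006 - 1) = 2492.3 K

2492.3 K


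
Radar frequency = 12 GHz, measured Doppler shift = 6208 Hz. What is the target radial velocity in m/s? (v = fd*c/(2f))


v = 6208 * 3e8 / (2 * 12000000000.0) = 77.6 m/s

77.6 m/s


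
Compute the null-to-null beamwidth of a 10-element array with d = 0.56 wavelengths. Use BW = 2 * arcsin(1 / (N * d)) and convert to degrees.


1/(N*d) = 1/(10*0.56) = 0.178571
BW = 2*arcsin(0.178571) = 20.6 degrees

20.6 degrees


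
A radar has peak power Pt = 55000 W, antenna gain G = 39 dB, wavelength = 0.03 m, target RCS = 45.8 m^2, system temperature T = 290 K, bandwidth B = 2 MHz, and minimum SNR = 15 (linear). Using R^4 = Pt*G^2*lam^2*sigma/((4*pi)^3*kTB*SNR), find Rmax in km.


G_lin = 10^(39/10) = 7943.282347
R^4 = 55000 * 7943.282347^2 * 0.03^2 * 45.8 / ((4*pi)^3 * 1.38e-23 * 290 * 2000000.0 * 15)
R^4 = 6.00403e20 m^4
R_max = (6.00403e20)^(1/4) = 156534.7 m = 156.5 km

156.5 km


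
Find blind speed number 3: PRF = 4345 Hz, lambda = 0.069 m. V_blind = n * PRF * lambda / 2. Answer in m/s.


V_blind = 3 * 4345 * 0.069 / 2 = 449.7 m/s

449.7 m/s


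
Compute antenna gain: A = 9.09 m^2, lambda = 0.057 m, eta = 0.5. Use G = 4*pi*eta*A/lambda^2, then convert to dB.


G_linear = 4*pi*0.5*9.09/0.057^2 = 17578.99
G_dB = 10*log10(17578.99) = 42.4 dB

42.4 dB


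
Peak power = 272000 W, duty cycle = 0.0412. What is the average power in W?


P_avg = 272000 * 0.0412 = 11206.4 W

11206.4 W


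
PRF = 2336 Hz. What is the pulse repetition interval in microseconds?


PRI = 1/2336 = 0.0004280822 s = 428.1 us

428.1 us


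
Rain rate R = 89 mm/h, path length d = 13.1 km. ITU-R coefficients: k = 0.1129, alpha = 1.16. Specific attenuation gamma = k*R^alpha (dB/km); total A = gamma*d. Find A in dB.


gamma = 0.1129 * 89^1.16 = 20.605651 dB/km
A = 20.605651 * 13.1 = 269.93 dB

269.93 dB


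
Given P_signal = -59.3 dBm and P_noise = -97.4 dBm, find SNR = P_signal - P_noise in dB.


SNR = -59.3 - (-97.4) = 38.1 dB

38.1 dB


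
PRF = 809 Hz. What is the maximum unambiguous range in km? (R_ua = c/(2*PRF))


R_ua = 3e8 / (2 * 809) = 185414.1 m = 185.4 km

185.4 km


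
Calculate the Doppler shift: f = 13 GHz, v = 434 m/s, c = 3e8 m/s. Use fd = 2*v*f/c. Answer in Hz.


fd = 2 * 434 * 13000000000.0 / 3e8 = 37613.3 Hz

37613.3 Hz


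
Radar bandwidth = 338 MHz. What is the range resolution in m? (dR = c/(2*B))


dR = 3e8 / (2 * 338000000.0) = 0.44 m

0.44 m


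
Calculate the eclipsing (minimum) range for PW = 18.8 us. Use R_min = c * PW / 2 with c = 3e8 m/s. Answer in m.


R_min = 3e8 * 18.8e-6 / 2 = 2820.0 m

2820.0 m


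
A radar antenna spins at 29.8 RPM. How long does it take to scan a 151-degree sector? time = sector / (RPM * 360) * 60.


t = 151 / (29.8 * 360) * 60 = 0.84 s

0.84 s


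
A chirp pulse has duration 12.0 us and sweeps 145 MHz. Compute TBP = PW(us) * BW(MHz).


TBP = 12.0 * 145 = 1740.0

1740.0


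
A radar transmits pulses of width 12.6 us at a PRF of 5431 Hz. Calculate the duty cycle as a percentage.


DC = 12.6e-6 * 5431 * 100 = 6.84%

6.84%


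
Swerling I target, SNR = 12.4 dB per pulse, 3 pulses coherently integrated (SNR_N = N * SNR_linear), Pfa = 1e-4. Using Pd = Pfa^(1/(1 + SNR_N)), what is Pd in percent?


SNR_lin = 10^(12.4/10) = 17.37801
SNR_N = 3 * 17.37801 = 52.13403
1/(1 + SNR_N) = 1/53.13403 = 0.0188203
Pd = (1e-4)^0.0188203 = 0.84085
Pd = 84.1%

84.1%


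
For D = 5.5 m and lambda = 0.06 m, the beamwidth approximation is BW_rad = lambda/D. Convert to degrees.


BW_rad = 0.06 / 5.5 = 0.010909
BW_deg = 0.63 degrees

0.63 degrees


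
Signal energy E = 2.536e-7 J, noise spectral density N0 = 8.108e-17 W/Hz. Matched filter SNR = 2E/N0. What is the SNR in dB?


SNR_lin = 2 * 2.536e-7 / 8.108e-17 = 6.256e9
SNR_dB = 10*log10(6.256e9) = 98.0 dB

98.0 dB


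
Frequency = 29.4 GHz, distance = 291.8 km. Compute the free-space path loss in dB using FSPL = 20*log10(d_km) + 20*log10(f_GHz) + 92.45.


20*log10(291.8) = 49.3
20*log10(29.4) = 29.37
FSPL = 171.1 dB

171.1 dB


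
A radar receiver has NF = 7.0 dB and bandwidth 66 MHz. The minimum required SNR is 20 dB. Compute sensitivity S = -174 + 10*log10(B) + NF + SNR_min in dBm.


10*log10(66000000.0) = 78.2
S = -174 + 78.2 + 7.0 + 20 = -68.8 dBm

-68.8 dBm


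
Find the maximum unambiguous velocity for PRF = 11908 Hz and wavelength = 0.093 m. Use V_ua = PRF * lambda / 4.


V_ua = 11908 * 0.093 / 4 = 276.9 m/s

276.9 m/s


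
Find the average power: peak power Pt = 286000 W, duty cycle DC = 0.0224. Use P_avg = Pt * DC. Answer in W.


P_avg = 286000 * 0.0224 = 6406.4 W

6406.4 W


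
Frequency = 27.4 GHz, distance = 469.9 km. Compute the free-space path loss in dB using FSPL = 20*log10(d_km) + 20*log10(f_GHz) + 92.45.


20*log10(469.9) = 53.44
20*log10(27.4) = 28.76
FSPL = 174.6 dB

174.6 dB


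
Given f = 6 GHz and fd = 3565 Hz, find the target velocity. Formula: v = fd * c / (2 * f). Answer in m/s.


v = 3565 * 3e8 / (2 * 6000000000.0) = 89.1 m/s

89.1 m/s


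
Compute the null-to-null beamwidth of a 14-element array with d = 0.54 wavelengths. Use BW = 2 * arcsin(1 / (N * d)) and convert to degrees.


1/(N*d) = 1/(14*0.54) = 0.132275
BW = 2*arcsin(0.132275) = 15.2 degrees

15.2 degrees


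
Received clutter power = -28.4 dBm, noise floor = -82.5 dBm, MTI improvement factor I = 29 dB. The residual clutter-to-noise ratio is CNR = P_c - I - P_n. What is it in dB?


CNR = -28.4 - 29 - (-82.5) = 25.1 dB

25.1 dB


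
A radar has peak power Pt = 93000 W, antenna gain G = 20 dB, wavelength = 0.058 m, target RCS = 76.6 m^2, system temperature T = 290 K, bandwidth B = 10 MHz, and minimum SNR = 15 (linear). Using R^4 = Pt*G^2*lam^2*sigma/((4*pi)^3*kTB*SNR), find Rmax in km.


G_lin = 10^(20/10) = 100.0
R^4 = 93000 * 100.0^2 * 0.058^2 * 76.6 / ((4*pi)^3 * 1.38e-23 * 290 * 10000000.0 * 15)
R^4 = 2.01173e17 m^4
R_max = (2.01173e17)^(1/4) = 21178.4 m = 21.2 km

21.2 km


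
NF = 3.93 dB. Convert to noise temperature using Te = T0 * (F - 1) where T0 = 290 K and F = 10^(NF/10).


NF_lin = 10^(3.93/10) = 2.471724
Te = 290 * (2.471724 - 1) = 426.8 K

426.8 K


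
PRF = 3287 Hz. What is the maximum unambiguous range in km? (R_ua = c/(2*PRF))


R_ua = 3e8 / (2 * 3287) = 45634.3 m = 45.6 km

45.6 km


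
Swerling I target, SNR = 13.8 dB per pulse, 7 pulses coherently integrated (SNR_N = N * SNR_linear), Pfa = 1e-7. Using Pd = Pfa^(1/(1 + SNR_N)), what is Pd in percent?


SNR_lin = 10^(13.8/10) = 23.98833
SNR_N = 7 * 23.98833 = 167.91831
1/(1 + SNR_N) = 1/168.91831 = 0.00592
Pd = (1e-7)^0.00592 = 0.90899
Pd = 90.9%

90.9%


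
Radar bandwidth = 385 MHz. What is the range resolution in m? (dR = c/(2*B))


dR = 3e8 / (2 * 385000000.0) = 0.39 m

0.39 m


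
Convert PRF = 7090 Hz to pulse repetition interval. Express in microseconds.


PRI = 1/7090 = 0.0001410437 s = 141.0 us

141.0 us


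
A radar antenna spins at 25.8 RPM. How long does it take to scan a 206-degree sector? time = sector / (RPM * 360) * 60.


t = 206 / (25.8 * 360) * 60 = 1.33 s

1.33 s


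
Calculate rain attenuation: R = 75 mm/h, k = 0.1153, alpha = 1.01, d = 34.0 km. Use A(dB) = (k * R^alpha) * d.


gamma = 0.1153 * 75^1.01 = 9.029032 dB/km
A = 9.029032 * 34.0 = 306.99 dB

306.99 dB


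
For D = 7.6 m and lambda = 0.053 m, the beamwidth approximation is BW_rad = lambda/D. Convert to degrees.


BW_rad = 0.053 / 7.6 = 0.006974
BW_deg = 0.4 degrees

0.4 degrees


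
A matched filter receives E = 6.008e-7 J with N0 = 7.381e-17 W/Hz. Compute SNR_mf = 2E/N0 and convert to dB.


SNR_lin = 2 * 6.008e-7 / 7.381e-17 = 1.628e10
SNR_dB = 10*log10(1.628e10) = 102.1 dB

102.1 dB


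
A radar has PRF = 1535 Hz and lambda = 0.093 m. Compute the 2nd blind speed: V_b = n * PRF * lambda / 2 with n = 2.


V_blind = 2 * 1535 * 0.093 / 2 = 142.8 m/s

142.8 m/s


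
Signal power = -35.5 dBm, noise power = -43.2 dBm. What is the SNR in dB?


SNR = -35.5 - (-43.2) = 7.7 dB

7.7 dB


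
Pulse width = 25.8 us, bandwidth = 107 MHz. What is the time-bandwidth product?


TBP = 25.8 * 107 = 2760.6

2760.6


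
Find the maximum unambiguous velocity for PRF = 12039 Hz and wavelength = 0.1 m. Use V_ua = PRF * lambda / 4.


V_ua = 12039 * 0.1 / 4 = 301.0 m/s

301.0 m/s


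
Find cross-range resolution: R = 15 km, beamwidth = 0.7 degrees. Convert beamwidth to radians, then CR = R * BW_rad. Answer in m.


BW_rad = 0.012217305
CR = 15000 * 0.012217305 = 183.3 m

183.3 m


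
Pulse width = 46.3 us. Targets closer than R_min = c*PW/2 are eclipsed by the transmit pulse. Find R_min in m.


R_min = 3e8 * 46.3e-6 / 2 = 6945.0 m

6945.0 m


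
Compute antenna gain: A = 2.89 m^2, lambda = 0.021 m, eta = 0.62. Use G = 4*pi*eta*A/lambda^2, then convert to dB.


G_linear = 4*pi*0.62*2.89/0.021^2 = 51057.65
G_dB = 10*log10(51057.65) = 47.1 dB

47.1 dB


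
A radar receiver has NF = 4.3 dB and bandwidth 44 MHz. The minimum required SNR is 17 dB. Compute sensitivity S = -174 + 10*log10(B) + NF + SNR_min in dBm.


10*log10(44000000.0) = 76.43
S = -174 + 76.43 + 4.3 + 17 = -76.3 dBm

-76.3 dBm


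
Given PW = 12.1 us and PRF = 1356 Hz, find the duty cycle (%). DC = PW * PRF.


DC = 12.1e-6 * 1356 * 100 = 1.64%

1.64%


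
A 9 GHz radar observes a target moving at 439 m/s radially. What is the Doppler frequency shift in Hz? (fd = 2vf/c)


fd = 2 * 439 * 9000000000.0 / 3e8 = 26340.0 Hz

26340.0 Hz


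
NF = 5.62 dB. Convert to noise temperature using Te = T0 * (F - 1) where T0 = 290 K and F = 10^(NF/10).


NF_lin = 10^(5.62/10) = 3.647539
Te = 290 * (3.647539 - 1) = 767.8 K

767.8 K


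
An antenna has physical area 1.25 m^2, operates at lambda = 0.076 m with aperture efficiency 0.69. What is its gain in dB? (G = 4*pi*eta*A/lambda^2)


G_linear = 4*pi*0.69*1.25/0.076^2 = 1876.47
G_dB = 10*log10(1876.47) = 32.7 dB

32.7 dB


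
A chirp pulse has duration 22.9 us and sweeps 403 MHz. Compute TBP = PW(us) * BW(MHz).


TBP = 22.9 * 403 = 9228.7

9228.7


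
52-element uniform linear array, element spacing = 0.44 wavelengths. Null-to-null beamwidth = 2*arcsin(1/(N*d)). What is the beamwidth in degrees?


1/(N*d) = 1/(52*0.44) = 0.043706
BW = 2*arcsin(0.043706) = 5.0 degrees

5.0 degrees


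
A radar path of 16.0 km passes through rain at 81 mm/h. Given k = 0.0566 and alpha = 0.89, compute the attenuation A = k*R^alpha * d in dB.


gamma = 0.0566 * 81^0.89 = 2.827275 dB/km
A = 2.827275 * 16.0 = 45.24 dB

45.24 dB


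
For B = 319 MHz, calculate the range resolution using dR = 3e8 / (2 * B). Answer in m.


dR = 3e8 / (2 * 319000000.0) = 0.47 m

0.47 m


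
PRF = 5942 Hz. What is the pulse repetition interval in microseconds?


PRI = 1/5942 = 0.0001682935 s = 168.3 us

168.3 us


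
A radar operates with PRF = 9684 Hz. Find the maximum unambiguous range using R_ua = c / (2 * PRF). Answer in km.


R_ua = 3e8 / (2 * 9684) = 15489.5 m = 15.5 km

15.5 km


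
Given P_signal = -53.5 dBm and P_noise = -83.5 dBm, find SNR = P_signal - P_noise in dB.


SNR = -53.5 - (-83.5) = 30.0 dB

30.0 dB


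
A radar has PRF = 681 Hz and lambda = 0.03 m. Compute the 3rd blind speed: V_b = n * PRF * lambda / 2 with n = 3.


V_blind = 3 * 681 * 0.03 / 2 = 30.6 m/s

30.6 m/s


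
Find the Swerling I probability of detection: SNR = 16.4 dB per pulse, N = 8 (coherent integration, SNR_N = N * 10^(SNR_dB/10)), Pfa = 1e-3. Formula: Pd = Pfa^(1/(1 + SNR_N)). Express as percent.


SNR_lin = 10^(16.4/10) = 43.65158
SNR_N = 8 * 43.65158 = 349.21264
1/(1 + SNR_N) = 1/350.21264 = 0.0028554
Pd = (1e-3)^0.0028554 = 0.98047
Pd = 98.0%

98.0%


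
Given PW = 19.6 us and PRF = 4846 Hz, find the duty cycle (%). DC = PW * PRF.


DC = 19.6e-6 * 4846 * 100 = 9.5%

9.5%


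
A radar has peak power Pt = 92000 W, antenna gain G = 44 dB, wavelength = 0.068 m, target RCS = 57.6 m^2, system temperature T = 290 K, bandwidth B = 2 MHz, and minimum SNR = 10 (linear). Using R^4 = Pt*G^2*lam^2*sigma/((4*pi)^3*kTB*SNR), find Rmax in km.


G_lin = 10^(44/10) = 25118.864315
R^4 = 92000 * 25118.864315^2 * 0.068^2 * 57.6 / ((4*pi)^3 * 1.38e-23 * 290 * 2000000.0 * 10)
R^4 = 9.734e22 m^4
R_max = (9.734e22)^(1/4) = 558563.9 m = 558.6 km

558.6 km


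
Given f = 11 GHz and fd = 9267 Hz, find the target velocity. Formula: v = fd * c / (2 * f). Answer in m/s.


v = 9267 * 3e8 / (2 * 11000000000.0) = 126.4 m/s

126.4 m/s


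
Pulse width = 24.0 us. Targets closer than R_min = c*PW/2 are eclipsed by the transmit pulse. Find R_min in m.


R_min = 3e8 * 24.0e-6 / 2 = 3600.0 m

3600.0 m


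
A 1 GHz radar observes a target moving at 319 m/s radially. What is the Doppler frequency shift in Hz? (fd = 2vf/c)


fd = 2 * 319 * 1000000000.0 / 3e8 = 2126.7 Hz

2126.7 Hz


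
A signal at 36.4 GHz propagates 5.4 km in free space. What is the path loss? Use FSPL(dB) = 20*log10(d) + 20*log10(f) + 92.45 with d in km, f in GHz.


20*log10(5.4) = 14.65
20*log10(36.4) = 31.22
FSPL = 138.3 dB

138.3 dB


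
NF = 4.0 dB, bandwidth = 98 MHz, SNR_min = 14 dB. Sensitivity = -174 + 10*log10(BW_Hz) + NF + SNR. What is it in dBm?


10*log10(98000000.0) = 79.91
S = -174 + 79.91 + 4.0 + 14 = -76.1 dBm

-76.1 dBm


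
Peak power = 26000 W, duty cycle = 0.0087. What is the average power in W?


P_avg = 26000 * 0.0087 = 226.2 W

226.2 W


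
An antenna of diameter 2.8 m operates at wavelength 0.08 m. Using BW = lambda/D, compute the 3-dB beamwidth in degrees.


BW_rad = 0.08 / 2.8 = 0.028571
BW_deg = 1.64 degrees

1.64 degrees


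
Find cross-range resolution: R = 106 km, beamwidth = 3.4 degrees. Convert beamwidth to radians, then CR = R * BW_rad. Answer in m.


BW_rad = 0.059341195
CR = 106000 * 0.059341195 = 6290.2 m

6290.2 m


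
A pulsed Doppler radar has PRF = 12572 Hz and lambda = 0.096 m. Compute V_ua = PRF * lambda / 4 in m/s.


V_ua = 12572 * 0.096 / 4 = 301.7 m/s

301.7 m/s


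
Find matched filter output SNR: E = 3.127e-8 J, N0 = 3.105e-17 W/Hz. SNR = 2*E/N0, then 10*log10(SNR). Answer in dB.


SNR_lin = 2 * 3.127e-8 / 3.105e-17 = 2.014e9
SNR_dB = 10*log10(2.014e9) = 93.0 dB

93.0 dB


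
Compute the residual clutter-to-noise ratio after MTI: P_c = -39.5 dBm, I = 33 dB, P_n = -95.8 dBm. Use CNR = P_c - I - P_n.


CNR = -39.5 - 33 - (-95.8) = 23.3 dB

23.3 dB


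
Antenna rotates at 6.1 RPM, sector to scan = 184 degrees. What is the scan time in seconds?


t = 184 / (6.1 * 360) * 60 = 5.03 s

5.03 s


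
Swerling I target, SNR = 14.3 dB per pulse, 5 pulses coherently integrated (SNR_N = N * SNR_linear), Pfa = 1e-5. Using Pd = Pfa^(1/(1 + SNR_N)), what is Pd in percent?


SNR_lin = 10^(14.3/10) = 26.91535
SNR_N = 5 * 26.91535 = 134.57675
1/(1 + SNR_N) = 1/135.57675 = 0.0073759
Pd = (1e-5)^0.0073759 = 0.91859
Pd = 91.9%

91.9%


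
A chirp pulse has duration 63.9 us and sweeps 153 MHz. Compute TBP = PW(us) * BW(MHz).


TBP = 63.9 * 153 = 9776.7

9776.7


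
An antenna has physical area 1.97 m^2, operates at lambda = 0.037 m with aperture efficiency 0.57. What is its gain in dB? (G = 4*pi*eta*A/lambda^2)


G_linear = 4*pi*0.57*1.97/0.037^2 = 10307.36
G_dB = 10*log10(10307.36) = 40.1 dB

40.1 dB


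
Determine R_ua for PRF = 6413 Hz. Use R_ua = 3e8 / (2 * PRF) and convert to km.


R_ua = 3e8 / (2 * 6413) = 23390.0 m = 23.4 km

23.4 km


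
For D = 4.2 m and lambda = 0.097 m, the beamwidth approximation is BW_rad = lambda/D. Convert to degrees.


BW_rad = 0.097 / 4.2 = 0.023095
BW_deg = 1.32 degrees

1.32 degrees


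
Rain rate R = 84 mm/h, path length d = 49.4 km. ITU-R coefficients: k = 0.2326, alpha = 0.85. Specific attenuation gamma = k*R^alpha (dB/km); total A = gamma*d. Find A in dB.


gamma = 0.2326 * 84^0.85 = 10.051876 dB/km
A = 10.051876 * 49.4 = 496.56 dB

496.56 dB


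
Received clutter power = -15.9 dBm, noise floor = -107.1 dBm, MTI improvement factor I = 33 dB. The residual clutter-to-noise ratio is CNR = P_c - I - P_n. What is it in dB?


CNR = -15.9 - 33 - (-107.1) = 58.2 dB

58.2 dB


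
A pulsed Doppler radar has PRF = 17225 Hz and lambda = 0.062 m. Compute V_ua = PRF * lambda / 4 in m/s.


V_ua = 17225 * 0.062 / 4 = 267.0 m/s

267.0 m/s


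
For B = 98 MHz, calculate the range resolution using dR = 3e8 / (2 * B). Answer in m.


dR = 3e8 / (2 * 98000000.0) = 1.53 m

1.53 m


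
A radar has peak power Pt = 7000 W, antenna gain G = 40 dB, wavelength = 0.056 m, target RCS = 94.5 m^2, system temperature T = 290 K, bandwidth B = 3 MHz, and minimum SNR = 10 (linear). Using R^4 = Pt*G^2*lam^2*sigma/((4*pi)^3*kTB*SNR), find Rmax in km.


G_lin = 10^(40/10) = 10000.0
R^4 = 7000 * 10000.0^2 * 0.056^2 * 94.5 / ((4*pi)^3 * 1.38e-23 * 290 * 3000000.0 * 10)
R^4 = 8.70719e20 m^4
R_max = (8.70719e20)^(1/4) = 171778.8 m = 171.8 km

171.8 km


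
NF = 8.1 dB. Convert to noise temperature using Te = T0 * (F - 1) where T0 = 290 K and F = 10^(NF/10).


NF_lin = 10^(8.1/10) = 6.456542
Te = 290 * (6.456542 - 1) = 1582.4 K

1582.4 K


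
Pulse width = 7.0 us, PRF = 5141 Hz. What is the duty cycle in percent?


DC = 7.0e-6 * 5141 * 100 = 3.6%

3.6%


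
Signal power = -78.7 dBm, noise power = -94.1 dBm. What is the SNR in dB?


SNR = -78.7 - (-94.1) = 15.4 dB

15.4 dB


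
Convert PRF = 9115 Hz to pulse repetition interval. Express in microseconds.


PRI = 1/9115 = 0.0001097093 s = 109.7 us

109.7 us


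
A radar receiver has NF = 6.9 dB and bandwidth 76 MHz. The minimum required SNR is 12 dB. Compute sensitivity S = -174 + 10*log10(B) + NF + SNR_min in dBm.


10*log10(76000000.0) = 78.81
S = -174 + 78.81 + 6.9 + 12 = -76.3 dBm

-76.3 dBm


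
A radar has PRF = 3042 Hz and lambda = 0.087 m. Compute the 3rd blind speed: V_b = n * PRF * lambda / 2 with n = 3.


V_blind = 3 * 3042 * 0.087 / 2 = 397.0 m/s

397.0 m/s


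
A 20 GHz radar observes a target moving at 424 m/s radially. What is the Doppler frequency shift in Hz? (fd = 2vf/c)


fd = 2 * 424 * 20000000000.0 / 3e8 = 56533.3 Hz

56533.3 Hz


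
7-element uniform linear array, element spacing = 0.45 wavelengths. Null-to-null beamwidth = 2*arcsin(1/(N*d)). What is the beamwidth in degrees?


1/(N*d) = 1/(7*0.45) = 0.31746
BW = 2*arcsin(0.31746) = 37.0 degrees

37.0 degrees


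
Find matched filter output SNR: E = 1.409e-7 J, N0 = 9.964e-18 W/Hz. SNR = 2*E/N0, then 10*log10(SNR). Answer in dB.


SNR_lin = 2 * 1.409e-7 / 9.964e-18 = 2.828e10
SNR_dB = 10*log10(2.828e10) = 104.5 dB

104.5 dB


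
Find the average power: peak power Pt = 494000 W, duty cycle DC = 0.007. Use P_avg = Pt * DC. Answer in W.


P_avg = 494000 * 0.007 = 3458.0 W

3458.0 W


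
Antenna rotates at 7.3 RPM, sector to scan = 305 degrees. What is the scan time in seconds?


t = 305 / (7.3 * 360) * 60 = 6.96 s

6.96 s


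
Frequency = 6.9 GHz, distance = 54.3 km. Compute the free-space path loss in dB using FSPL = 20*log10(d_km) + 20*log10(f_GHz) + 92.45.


20*log10(54.3) = 34.7
20*log10(6.9) = 16.78
FSPL = 143.9 dB

143.9 dB


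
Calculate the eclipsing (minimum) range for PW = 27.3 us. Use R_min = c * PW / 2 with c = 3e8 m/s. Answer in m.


R_min = 3e8 * 27.3e-6 / 2 = 4095.0 m

4095.0 m


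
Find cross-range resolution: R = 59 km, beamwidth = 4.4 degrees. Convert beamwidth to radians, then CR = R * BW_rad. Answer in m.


BW_rad = 0.076794487
CR = 59000 * 0.076794487 = 4530.9 m

4530.9 m


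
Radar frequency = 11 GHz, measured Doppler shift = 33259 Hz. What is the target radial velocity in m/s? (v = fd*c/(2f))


v = 33259 * 3e8 / (2 * 11000000000.0) = 453.5 m/s

453.5 m/s


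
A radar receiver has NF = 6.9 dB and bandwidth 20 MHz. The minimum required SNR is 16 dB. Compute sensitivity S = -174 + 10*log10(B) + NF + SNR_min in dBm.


10*log10(20000000.0) = 73.01
S = -174 + 73.01 + 6.9 + 16 = -78.1 dBm

-78.1 dBm


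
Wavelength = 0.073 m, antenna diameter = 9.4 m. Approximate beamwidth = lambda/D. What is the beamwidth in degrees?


BW_rad = 0.073 / 9.4 = 0.007766
BW_deg = 0.44 degrees

0.44 degrees


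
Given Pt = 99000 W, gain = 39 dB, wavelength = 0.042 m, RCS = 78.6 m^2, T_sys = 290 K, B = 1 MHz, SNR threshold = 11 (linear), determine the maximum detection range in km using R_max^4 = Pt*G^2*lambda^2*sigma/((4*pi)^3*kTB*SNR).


G_lin = 10^(39/10) = 7943.282347
R^4 = 99000 * 7943.282347^2 * 0.042^2 * 78.6 / ((4*pi)^3 * 1.38e-23 * 290 * 1000000.0 * 11)
R^4 = 9.91418e21 m^4
R_max = (9.91418e21)^(1/4) = 315547.1 m = 315.5 km

315.5 km


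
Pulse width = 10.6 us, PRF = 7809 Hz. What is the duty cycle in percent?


DC = 10.6e-6 * 7809 * 100 = 8.28%

8.28%


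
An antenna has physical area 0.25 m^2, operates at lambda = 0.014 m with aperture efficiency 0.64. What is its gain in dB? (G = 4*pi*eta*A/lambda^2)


G_linear = 4*pi*0.64*0.25/0.014^2 = 10258.26
G_dB = 10*log10(10258.26) = 40.1 dB

40.1 dB


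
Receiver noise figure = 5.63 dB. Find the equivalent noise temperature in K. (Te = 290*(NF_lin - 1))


NF_lin = 10^(5.63/10) = 3.655948
Te = 290 * (3.655948 - 1) = 770.2 K

770.2 K


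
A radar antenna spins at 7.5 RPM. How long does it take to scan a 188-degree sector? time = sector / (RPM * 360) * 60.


t = 188 / (7.5 * 360) * 60 = 4.18 s

4.18 s


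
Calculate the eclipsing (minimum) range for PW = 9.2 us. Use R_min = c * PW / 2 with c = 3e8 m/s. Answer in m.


R_min = 3e8 * 9.2e-6 / 2 = 1380.0 m

1380.0 m


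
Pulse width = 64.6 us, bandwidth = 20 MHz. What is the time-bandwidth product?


TBP = 64.6 * 20 = 1292.0

1292.0


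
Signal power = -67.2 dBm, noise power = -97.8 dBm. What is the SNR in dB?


SNR = -67.2 - (-97.8) = 30.6 dB

30.6 dB


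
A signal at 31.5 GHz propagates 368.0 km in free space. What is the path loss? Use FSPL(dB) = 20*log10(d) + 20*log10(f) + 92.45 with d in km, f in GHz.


20*log10(368.0) = 51.32
20*log10(31.5) = 29.97
FSPL = 173.7 dB

173.7 dB


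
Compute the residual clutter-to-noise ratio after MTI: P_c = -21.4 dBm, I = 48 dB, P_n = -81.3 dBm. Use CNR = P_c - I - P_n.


CNR = -21.4 - 48 - (-81.3) = 11.9 dB

11.9 dB


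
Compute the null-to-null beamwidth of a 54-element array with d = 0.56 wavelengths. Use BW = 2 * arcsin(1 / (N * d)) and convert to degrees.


1/(N*d) = 1/(54*0.56) = 0.033069
BW = 2*arcsin(0.033069) = 3.8 degrees

3.8 degrees


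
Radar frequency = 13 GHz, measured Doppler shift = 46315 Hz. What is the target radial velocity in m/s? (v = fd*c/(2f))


v = 46315 * 3e8 / (2 * 13000000000.0) = 534.4 m/s

534.4 m/s


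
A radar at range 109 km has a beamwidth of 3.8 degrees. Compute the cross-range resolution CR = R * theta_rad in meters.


BW_rad = 0.066322512
CR = 109000 * 0.066322512 = 7229.2 m

7229.2 m


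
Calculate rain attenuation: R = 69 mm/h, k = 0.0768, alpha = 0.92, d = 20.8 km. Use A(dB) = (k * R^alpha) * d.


gamma = 0.0768 * 69^0.92 = 3.776612 dB/km
A = 3.776612 * 20.8 = 78.55 dB

78.55 dB


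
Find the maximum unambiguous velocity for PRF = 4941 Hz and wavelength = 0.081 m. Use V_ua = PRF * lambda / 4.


V_ua = 4941 * 0.081 / 4 = 100.1 m/s

100.1 m/s


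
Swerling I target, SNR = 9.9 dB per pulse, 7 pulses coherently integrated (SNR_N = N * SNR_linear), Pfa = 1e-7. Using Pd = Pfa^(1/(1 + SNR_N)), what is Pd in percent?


SNR_lin = 10^(9.9/10) = 9.77237
SNR_N = 7 * 9.77237 = 68.40659
1/(1 + SNR_N) = 1/69.40659 = 0.0144079
Pd = (1e-7)^0.0144079 = 0.79277
Pd = 79.3%

79.3%


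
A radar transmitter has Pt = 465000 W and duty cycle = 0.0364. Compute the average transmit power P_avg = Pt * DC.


P_avg = 465000 * 0.0364 = 16926.0 W

16926.0 W


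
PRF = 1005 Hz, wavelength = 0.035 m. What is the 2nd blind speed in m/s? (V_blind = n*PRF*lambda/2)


V_blind = 2 * 1005 * 0.035 / 2 = 35.2 m/s

35.2 m/s


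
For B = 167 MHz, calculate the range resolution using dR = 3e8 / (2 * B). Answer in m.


dR = 3e8 / (2 * 167000000.0) = 0.9 m

0.9 m


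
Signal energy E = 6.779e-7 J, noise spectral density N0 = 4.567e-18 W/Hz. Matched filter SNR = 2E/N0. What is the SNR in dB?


SNR_lin = 2 * 6.779e-7 / 4.567e-18 = 2.969e11
SNR_dB = 10*log10(2.969e11) = 114.7 dB

114.7 dB


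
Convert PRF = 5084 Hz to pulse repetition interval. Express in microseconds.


PRI = 1/5084 = 0.0001966955 s = 196.7 us

196.7 us


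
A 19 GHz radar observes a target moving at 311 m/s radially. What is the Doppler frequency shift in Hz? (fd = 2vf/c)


fd = 2 * 311 * 19000000000.0 / 3e8 = 39393.3 Hz

39393.3 Hz


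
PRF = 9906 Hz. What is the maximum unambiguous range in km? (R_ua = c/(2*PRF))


R_ua = 3e8 / (2 * 9906) = 15142.3 m = 15.1 km

15.1 km


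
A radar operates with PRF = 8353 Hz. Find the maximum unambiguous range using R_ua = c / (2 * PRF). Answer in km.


R_ua = 3e8 / (2 * 8353) = 17957.6 m = 18.0 km

18.0 km


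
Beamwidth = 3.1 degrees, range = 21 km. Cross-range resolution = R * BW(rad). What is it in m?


BW_rad = 0.054105207
CR = 21000 * 0.054105207 = 1136.2 m

1136.2 m


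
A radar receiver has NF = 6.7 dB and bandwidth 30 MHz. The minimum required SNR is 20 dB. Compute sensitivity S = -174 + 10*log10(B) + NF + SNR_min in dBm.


10*log10(30000000.0) = 74.77
S = -174 + 74.77 + 6.7 + 20 = -72.5 dBm

-72.5 dBm


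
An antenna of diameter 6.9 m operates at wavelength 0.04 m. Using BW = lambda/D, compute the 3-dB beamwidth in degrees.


BW_rad = 0.04 / 6.9 = 0.005797
BW_deg = 0.33 degrees

0.33 degrees


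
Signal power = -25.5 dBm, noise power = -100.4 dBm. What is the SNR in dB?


SNR = -25.5 - (-100.4) = 74.9 dB

74.9 dB


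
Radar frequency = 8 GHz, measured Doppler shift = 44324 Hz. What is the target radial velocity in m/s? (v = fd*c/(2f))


v = 44324 * 3e8 / (2 * 8000000000.0) = 831.1 m/s

831.1 m/s


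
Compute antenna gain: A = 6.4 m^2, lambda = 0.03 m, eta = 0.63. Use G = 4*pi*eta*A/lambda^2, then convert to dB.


G_linear = 4*pi*0.63*6.4/0.03^2 = 56297.34
G_dB = 10*log10(56297.34) = 47.5 dB

47.5 dB


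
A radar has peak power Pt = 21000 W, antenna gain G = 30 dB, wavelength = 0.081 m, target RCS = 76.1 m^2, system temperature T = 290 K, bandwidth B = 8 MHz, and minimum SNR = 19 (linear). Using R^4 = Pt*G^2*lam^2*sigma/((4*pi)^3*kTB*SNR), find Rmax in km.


G_lin = 10^(30/10) = 1000.0
R^4 = 21000 * 1000.0^2 * 0.081^2 * 76.1 / ((4*pi)^3 * 1.38e-23 * 290 * 8000000.0 * 19)
R^4 = 8.68608e18 m^4
R_max = (8.68608e18)^(1/4) = 54288.3 m = 54.3 km

54.3 km


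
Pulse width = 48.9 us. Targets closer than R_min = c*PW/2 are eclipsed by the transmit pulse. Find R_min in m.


R_min = 3e8 * 48.9e-6 / 2 = 7335.0 m

7335.0 m


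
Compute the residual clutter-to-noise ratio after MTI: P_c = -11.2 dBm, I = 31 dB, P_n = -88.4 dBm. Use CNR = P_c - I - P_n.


CNR = -11.2 - 31 - (-88.4) = 46.2 dB

46.2 dB


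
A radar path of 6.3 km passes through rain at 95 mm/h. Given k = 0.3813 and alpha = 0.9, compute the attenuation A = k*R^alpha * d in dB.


gamma = 0.3813 * 95^0.9 = 22.973018 dB/km
A = 22.973018 * 6.3 = 144.73 dB

144.73 dB


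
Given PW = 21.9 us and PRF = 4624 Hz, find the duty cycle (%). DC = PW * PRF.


DC = 21.9e-6 * 4624 * 100 = 10.13%

10.13%


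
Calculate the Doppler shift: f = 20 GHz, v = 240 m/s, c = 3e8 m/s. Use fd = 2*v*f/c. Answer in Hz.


fd = 2 * 240 * 20000000000.0 / 3e8 = 32000.0 Hz

32000.0 Hz


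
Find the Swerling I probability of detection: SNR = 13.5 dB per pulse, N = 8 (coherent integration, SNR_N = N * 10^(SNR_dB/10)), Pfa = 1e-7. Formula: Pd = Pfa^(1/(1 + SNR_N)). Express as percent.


SNR_lin = 10^(13.5/10) = 22.38721
SNR_N = 8 * 22.38721 = 179.09768
1/(1 + SNR_N) = 1/180.09768 = 0.0055525
Pd = (1e-7)^0.0055525 = 0.91439
Pd = 91.4%

91.4%


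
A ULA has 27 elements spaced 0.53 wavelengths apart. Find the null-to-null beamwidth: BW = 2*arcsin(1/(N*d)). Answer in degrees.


1/(N*d) = 1/(27*0.53) = 0.069881
BW = 2*arcsin(0.069881) = 8.0 degrees

8.0 degrees


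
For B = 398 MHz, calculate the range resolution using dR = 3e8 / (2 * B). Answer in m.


dR = 3e8 / (2 * 398000000.0) = 0.38 m

0.38 m


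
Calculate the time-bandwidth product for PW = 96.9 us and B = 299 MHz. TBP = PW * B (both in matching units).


TBP = 96.9 * 299 = 28973.1

28973.1


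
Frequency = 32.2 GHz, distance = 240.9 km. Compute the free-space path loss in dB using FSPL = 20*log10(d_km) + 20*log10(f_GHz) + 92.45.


20*log10(240.9) = 47.64
20*log10(32.2) = 30.16
FSPL = 170.2 dB

170.2 dB


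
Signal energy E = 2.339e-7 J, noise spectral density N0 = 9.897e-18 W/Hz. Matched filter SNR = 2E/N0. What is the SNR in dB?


SNR_lin = 2 * 2.339e-7 / 9.897e-18 = 4.727e10
SNR_dB = 10*log10(4.727e10) = 106.7 dB

106.7 dB


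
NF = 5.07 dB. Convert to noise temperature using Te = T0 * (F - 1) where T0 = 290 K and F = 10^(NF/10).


NF_lin = 10^(5.07/10) = 3.213661
Te = 290 * (3.213661 - 1) = 642.0 K

642.0 K


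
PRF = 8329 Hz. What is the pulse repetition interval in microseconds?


PRI = 1/8329 = 0.0001200624 s = 120.1 us

120.1 us


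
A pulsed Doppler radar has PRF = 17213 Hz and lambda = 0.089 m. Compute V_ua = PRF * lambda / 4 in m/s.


V_ua = 17213 * 0.089 / 4 = 383.0 m/s

383.0 m/s


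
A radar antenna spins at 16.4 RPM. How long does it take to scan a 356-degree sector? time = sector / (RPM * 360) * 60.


t = 356 / (16.4 * 360) * 60 = 3.62 s

3.62 s


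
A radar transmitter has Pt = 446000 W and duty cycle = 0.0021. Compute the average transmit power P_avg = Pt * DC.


P_avg = 446000 * 0.0021 = 936.6 W

936.6 W


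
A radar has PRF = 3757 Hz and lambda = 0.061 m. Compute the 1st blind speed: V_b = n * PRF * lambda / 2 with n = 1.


V_blind = 1 * 3757 * 0.061 / 2 = 114.6 m/s

114.6 m/s


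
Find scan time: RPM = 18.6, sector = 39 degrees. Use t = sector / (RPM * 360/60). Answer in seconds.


t = 39 / (18.6 * 360) * 60 = 0.35 s

0.35 s


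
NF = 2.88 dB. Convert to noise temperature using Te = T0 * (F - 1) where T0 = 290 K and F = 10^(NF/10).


NF_lin = 10^(2.88/10) = 1.940886
Te = 290 * (1.940886 - 1) = 272.9 K

272.9 K
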